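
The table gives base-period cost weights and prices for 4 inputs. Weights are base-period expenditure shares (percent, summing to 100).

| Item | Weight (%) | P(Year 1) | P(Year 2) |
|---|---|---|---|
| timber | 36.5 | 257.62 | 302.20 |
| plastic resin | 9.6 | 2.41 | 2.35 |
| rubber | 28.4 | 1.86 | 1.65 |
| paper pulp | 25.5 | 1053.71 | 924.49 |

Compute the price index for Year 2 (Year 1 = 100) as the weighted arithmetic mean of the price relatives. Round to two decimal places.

timber: 36.5 × (302.20/257.62) = 36.5 × 1.173046 = 42.8162
plastic resin: 9.6 × (2.35/2.41) = 9.6 × 0.975104 = 9.3610
rubber: 28.4 × (1.65/1.86) = 28.4 × 0.887097 = 25.1935
paper pulp: 25.5 × (924.49/1053.71) = 25.5 × 0.877367 = 22.3728
Index = Σ wᵢ·(p₁ᵢ/p₀ᵢ) = 42.8162 + 9.3610 + 25.1935 + 22.3728 = 99.7436

99.74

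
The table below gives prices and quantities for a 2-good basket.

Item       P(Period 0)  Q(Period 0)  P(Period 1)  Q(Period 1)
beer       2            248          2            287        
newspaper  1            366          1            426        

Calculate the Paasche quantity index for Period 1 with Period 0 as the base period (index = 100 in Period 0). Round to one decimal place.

Paasche quantity index uses current-period prices as weights.
ΣP(Period 1)·Q(Period 1) = 2×287 + 1×426 = 574 + 426 = 1000
ΣP(Period 1)·Q(Period 0) = 2×248 + 1×366 = 496 + 366 = 862
Index = 1000 / 862 × 100 = 116.0093

116.0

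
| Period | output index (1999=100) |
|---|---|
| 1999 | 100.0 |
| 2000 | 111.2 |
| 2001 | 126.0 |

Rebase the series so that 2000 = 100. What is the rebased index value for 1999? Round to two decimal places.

89.93

Rebased(1999) = 100.0 / 111.2 × 100 = 89.9281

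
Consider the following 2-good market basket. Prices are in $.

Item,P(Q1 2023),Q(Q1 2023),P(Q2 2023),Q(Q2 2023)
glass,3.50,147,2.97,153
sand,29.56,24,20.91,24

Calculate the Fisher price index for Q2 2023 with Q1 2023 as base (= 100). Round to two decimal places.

Laspeyres component (base-period weights):
ΣP(Q2 2023)Q(Q1 2023) = 2.97×147 + 20.91×24 = 436.59 + 501.84 = 938.43
ΣP(Q1 2023)Q(Q1 2023) = 3.50×147 + 29.56×24 = 514.5 + 709.44 = 1223.94
L = 938.43 / 1223.94 × 100 = 76.6729
Paasche component (current-period weights):
ΣP(Q2 2023)Q(Q2 2023) = 2.97×153 + 20.91×24 = 454.41 + 501.84 = 956.25
ΣP(Q1 2023)Q(Q2 2023) = 3.50×153 + 29.56×24 = 535.5 + 709.44 = 1244.94
P = 956.25 / 1244.94 × 100 = 76.8109
Fisher = √(L × P) = √(76.6729 × 76.8109) = 76.7419

76.74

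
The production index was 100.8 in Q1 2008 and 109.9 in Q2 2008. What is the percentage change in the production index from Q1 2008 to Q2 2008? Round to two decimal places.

Change = (109.9 − 100.8) / 100.8 × 100
       = 9.1 / 100.8 × 100 = 9.0278%

9.03%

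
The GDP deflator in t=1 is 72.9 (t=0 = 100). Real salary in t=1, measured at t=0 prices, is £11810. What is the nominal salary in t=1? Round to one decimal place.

8609.5

Nominal = Real × (Index/100) = 11810 × (72.9/100)
        = 11810 × 0.729 = 8609.4900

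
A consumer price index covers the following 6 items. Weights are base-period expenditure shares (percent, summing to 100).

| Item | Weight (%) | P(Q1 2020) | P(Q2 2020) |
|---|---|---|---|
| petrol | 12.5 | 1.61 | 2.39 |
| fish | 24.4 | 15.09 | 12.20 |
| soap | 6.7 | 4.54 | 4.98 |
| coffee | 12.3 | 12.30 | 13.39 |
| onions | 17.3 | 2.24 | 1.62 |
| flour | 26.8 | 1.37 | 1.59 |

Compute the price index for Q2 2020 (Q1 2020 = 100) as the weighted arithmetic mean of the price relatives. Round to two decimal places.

102.64

petrol: 12.5 × (2.39/1.61) = 12.5 × 1.484472 = 18.5559
fish: 24.4 × (12.20/15.09) = 24.4 × 0.808482 = 19.7270
soap: 6.7 × (4.98/4.54) = 6.7 × 1.096916 = 7.3493
coffee: 12.3 × (13.39/12.30) = 12.3 × 1.088618 = 13.3900
onions: 17.3 × (1.62/2.24) = 17.3 × 0.723214 = 12.5116
flour: 26.8 × (1.59/1.37) = 26.8 × 1.160584 = 31.1036
Index = Σ wᵢ·(p₁ᵢ/p₀ᵢ) = 18.5559 + 19.7270 + 7.3493 + 13.3900 + 12.5116 + 31.1036 = 102.6375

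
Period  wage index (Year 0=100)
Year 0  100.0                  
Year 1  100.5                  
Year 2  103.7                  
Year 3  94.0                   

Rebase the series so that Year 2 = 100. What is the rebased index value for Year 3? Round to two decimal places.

90.65

Rebased(Year 3) = 94.0 / 103.7 × 100 = 90.6461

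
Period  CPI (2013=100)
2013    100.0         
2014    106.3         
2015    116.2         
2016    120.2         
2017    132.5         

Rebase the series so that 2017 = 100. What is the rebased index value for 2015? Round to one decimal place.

87.7

Rebased(2015) = 116.2 / 132.5 × 100 = 87.6981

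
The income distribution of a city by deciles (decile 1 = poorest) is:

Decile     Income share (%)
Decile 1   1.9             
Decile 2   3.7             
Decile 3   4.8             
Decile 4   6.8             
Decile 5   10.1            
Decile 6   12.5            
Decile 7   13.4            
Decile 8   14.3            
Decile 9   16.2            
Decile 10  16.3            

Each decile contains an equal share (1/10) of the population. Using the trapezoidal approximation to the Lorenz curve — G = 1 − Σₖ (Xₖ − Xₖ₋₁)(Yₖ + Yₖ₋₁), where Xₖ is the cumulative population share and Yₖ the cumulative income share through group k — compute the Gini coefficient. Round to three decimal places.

Cumulative income shares Yₖ: 0.0190, 0.0560, 0.1040, 0.1720, 0.2730, 0.3980, 0.5320, 0.6750, 0.8370, 1.0000
Σ (Xₖ−Xₖ₋₁)(Yₖ+Yₖ₋₁) = (1/10)(0.0190+0.0000) + (1/10)(0.0560+0.0190) + (1/10)(0.1040+0.0560) + (1/10)(0.1720+0.1040) + (1/10)(0.2730+0.1720) + (1/10)(0.3980+0.2730) + (1/10)(0.5320+0.3980) + (1/10)(0.6750+0.5320) + (1/10)(0.8370+0.6750) + (1/10)(1.0000+0.8370)
  = 0.0019 + 0.0075 + 0.0160 + 0.0276 + 0.0445 + 0.0671 + 0.0930 + 0.1207 + 0.1512 + 0.1837 = 0.7132
G = 1 − 0.7132 = 0.2868

0.287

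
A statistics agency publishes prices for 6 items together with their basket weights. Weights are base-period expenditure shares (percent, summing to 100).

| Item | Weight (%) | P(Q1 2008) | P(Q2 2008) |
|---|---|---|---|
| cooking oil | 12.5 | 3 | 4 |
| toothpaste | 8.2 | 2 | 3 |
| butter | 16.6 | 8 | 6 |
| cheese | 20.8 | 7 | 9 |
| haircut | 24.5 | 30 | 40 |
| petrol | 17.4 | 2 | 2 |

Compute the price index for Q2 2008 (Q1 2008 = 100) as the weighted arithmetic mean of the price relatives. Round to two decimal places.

cooking oil: 12.5 × (4/3) = 12.5 × 1.333333 = 16.6667
toothpaste: 8.2 × (3/2) = 8.2 × 1.500000 = 12.3000
butter: 16.6 × (6/8) = 16.6 × 0.750000 = 12.4500
cheese: 20.8 × (9/7) = 20.8 × 1.285714 = 26.7429
haircut: 24.5 × (40/30) = 24.5 × 1.333333 = 32.6667
petrol: 17.4 × (2/2) = 17.4 × 1.000000 = 17.4000
Index = Σ wᵢ·(p₁ᵢ/p₀ᵢ) = 16.6667 + 12.3000 + 12.4500 + 26.7429 + 32.6667 + 17.4000 = 118.2262

118.23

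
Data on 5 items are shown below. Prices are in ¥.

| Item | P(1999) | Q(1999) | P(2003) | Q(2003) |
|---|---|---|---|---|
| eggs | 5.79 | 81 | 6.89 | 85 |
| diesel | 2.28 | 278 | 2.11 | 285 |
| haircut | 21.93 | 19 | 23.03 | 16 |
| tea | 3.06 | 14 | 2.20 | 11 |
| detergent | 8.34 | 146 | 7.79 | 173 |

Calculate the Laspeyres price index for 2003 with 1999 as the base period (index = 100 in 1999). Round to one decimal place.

Laspeyres price index uses base-period quantities as weights.
ΣP(2003)·Q(1999) = 6.89×81 + 2.11×278 + 23.03×19 + 2.20×14 + 7.79×146 = 558.09 + 586.58 + 437.57 + 30.8 + 1137.34 = 2750.38
ΣP(1999)·Q(1999) = 5.79×81 + 2.28×278 + 21.93×19 + 3.06×14 + 8.34×146 = 468.99 + 633.84 + 416.67 + 42.84 + 1217.64 = 2779.98
Index = 2750.38 / 2779.98 × 100 = 98.9352

98.9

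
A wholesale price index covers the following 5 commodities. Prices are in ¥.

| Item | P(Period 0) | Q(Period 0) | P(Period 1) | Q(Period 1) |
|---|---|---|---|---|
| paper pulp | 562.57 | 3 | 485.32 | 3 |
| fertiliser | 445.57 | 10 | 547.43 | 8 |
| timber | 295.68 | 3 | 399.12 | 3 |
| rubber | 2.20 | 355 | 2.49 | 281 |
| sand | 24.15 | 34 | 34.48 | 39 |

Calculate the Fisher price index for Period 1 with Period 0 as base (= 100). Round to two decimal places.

Laspeyres component (base-period weights):
ΣP(Period 1)Q(Period 0) = 485.32×3 + 547.43×10 + 399.12×3 + 2.49×355 + 34.48×34 = 1455.96 + 5474.3 + 1197.36 + 883.95 + 1172.32 = 10183.89
ΣP(Period 0)Q(Period 0) = 562.57×3 + 445.57×10 + 295.68×3 + 2.20×355 + 24.15×34 = 1687.71 + 4455.7 + 887.04 + 781 + 821.1 = 8632.55
L = 10183.89 / 8632.55 × 100 = 117.9708
Paasche component (current-period weights):
ΣP(Period 1)Q(Period 1) = 485.32×3 + 547.43×8 + 399.12×3 + 2.49×281 + 34.48×39 = 1455.96 + 4379.44 + 1197.36 + 699.69 + 1344.72 = 9077.17
ΣP(Period 0)Q(Period 1) = 562.57×3 + 445.57×8 + 295.68×3 + 2.20×281 + 24.15×39 = 1687.71 + 3564.56 + 887.04 + 618.2 + 941.85 = 7699.36
P = 9077.17 / 7699.36 × 100 = 117.8951
Fisher = √(L × P) = √(117.9708 × 117.8951) = 117.9330

117.93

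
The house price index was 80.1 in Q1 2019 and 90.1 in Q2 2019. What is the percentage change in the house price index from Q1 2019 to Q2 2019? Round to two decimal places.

12.48%

Change = (90.1 − 80.1) / 80.1 × 100
       = 10.0 / 80.1 × 100 = 12.4844%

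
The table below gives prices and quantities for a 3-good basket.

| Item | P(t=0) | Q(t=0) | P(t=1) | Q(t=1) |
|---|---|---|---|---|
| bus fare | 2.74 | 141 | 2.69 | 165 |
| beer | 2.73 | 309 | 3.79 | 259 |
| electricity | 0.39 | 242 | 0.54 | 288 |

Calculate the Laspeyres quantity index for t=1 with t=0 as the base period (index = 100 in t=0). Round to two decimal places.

96.01

Laspeyres quantity index uses base-period prices as weights.
ΣP(t=0)·Q(t=1) = 2.74×165 + 2.73×259 + 0.39×288 = 452.1 + 707.07 + 112.32 = 1271.49
ΣP(t=0)·Q(t=0) = 2.74×141 + 2.73×309 + 0.39×242 = 386.34 + 843.57 + 94.38 = 1324.29
Index = 1271.49 / 1324.29 × 100 = 96.0130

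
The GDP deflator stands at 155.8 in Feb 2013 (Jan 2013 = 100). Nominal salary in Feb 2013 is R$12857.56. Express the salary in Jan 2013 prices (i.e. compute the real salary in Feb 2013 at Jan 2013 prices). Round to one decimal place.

8252.6

Real = Nominal ÷ (Index/100) = 12857.56 ÷ (155.8/100)
     = 12857.56 ÷ 1.558 = 8252.6059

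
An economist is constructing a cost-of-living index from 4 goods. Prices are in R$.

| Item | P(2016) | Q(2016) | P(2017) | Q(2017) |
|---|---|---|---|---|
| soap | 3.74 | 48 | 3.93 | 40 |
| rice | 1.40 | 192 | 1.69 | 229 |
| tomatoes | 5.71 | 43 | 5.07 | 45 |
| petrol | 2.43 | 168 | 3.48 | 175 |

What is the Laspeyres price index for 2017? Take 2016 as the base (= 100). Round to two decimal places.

119.39

Laspeyres price index uses base-period quantities as weights.
ΣP(2017)·Q(2016) = 3.93×48 + 1.69×192 + 5.07×43 + 3.48×168 = 188.64 + 324.48 + 218.01 + 584.64 = 1315.77
ΣP(2016)·Q(2016) = 3.74×48 + 1.40×192 + 5.71×43 + 2.43×168 = 179.52 + 268.8 + 245.53 + 408.24 = 1102.09
Index = 1315.77 / 1102.09 × 100 = 119.3886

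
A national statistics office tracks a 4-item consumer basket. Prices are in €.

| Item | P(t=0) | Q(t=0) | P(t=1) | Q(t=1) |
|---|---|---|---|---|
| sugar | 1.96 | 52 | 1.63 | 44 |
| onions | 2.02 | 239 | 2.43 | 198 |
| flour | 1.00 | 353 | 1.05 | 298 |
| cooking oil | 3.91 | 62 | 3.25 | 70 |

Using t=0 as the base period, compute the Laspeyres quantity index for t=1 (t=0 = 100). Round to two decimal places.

Laspeyres quantity index uses base-period prices as weights.
ΣP(t=0)·Q(t=1) = 1.96×44 + 2.02×198 + 1.00×298 + 3.91×70 = 86.24 + 399.96 + 298 + 273.7 = 1057.9
ΣP(t=0)·Q(t=0) = 1.96×52 + 2.02×239 + 1.00×353 + 3.91×62 = 101.92 + 482.78 + 353 + 242.42 = 1180.12
Index = 1057.9 / 1180.12 × 100 = 89.6434

89.64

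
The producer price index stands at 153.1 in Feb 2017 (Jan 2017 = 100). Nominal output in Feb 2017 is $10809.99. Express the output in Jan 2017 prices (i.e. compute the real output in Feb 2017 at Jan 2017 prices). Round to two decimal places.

Real = Nominal ÷ (Index/100) = 10809.99 ÷ (153.1/100)
     = 10809.99 ÷ 1.531 = 7060.7381

7060.74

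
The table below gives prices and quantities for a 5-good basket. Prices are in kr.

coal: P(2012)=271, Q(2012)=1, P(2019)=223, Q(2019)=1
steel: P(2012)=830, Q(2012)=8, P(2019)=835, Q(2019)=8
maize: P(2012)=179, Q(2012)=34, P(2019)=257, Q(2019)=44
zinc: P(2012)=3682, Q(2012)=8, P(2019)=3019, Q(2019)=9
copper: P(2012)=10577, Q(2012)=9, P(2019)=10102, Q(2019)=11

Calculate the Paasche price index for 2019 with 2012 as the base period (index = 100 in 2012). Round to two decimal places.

Paasche price index uses current-period quantities as weights.
ΣP(2019)·Q(2019) = 223×1 + 835×8 + 257×44 + 3019×9 + 10102×11 = 223 + 6680 + 11308 + 27171 + 111122 = 156504
ΣP(2012)·Q(2019) = 271×1 + 830×8 + 179×44 + 3682×9 + 10577×11 = 271 + 6640 + 7876 + 33138 + 116347 = 164272
Index = 156504 / 164272 × 100 = 95.2713

95.27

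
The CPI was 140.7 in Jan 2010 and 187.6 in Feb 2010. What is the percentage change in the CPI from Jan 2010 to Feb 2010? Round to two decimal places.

33.33%

Change = (187.6 − 140.7) / 140.7 × 100
       = 46.9 / 140.7 × 100 = 33.3333%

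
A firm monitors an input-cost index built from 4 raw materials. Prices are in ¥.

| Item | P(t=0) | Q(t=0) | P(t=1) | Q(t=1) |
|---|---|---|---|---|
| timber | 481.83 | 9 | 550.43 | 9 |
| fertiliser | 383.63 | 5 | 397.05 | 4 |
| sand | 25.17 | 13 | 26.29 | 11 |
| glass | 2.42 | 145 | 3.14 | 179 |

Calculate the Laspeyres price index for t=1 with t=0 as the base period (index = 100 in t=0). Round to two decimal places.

111.59

Laspeyres price index uses base-period quantities as weights.
ΣP(t=1)·Q(t=0) = 550.43×9 + 397.05×5 + 26.29×13 + 3.14×145 = 4953.87 + 1985.25 + 341.77 + 455.3 = 7736.19
ΣP(t=0)·Q(t=0) = 481.83×9 + 383.63×5 + 25.17×13 + 2.42×145 = 4336.47 + 1918.15 + 327.21 + 350.9 = 6932.73
Index = 7736.19 / 6932.73 × 100 = 111.5894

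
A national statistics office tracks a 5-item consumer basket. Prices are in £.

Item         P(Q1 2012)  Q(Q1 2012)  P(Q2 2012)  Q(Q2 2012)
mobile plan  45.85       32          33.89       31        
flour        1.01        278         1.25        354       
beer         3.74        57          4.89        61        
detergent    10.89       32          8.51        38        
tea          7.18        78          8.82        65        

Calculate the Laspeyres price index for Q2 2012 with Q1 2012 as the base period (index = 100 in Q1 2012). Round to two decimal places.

Laspeyres price index uses base-period quantities as weights.
ΣP(Q2 2012)·Q(Q1 2012) = 33.89×32 + 1.25×278 + 4.89×57 + 8.51×32 + 8.82×78 = 1084.48 + 347.5 + 278.73 + 272.32 + 687.96 = 2670.99
ΣP(Q1 2012)·Q(Q1 2012) = 45.85×32 + 1.01×278 + 3.74×57 + 10.89×32 + 7.18×78 = 1467.2 + 280.78 + 213.18 + 348.48 + 560.04 = 2869.68
Index = 2670.99 / 2869.68 × 100 = 93.0762

93.08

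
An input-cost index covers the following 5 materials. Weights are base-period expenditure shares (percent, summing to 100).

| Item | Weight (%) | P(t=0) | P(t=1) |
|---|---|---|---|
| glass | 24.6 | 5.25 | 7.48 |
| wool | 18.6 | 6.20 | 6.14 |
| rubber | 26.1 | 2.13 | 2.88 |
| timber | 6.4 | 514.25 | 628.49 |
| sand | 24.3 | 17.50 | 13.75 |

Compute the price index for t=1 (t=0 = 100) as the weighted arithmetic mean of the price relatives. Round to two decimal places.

glass: 24.6 × (7.48/5.25) = 24.6 × 1.424762 = 35.0491
wool: 18.6 × (6.14/6.20) = 18.6 × 0.990323 = 18.4200
rubber: 26.1 × (2.88/2.13) = 26.1 × 1.352113 = 35.2901
timber: 6.4 × (628.49/514.25) = 6.4 × 1.222149 = 7.8218
sand: 24.3 × (13.75/17.50) = 24.3 × 0.785714 = 19.0929
Index = Σ wᵢ·(p₁ᵢ/p₀ᵢ) = 35.0491 + 18.4200 + 35.2901 + 7.8218 + 19.0929 = 115.6739

115.67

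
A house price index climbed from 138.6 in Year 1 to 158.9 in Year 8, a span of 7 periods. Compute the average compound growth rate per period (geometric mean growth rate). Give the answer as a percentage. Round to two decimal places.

1.97%

Growth factor = (158.9/138.6)^(1/7) = (1.146465)^(1/7) = 1.019718
Growth rate = 1.019718 − 1 = 0.019718 = 1.9718%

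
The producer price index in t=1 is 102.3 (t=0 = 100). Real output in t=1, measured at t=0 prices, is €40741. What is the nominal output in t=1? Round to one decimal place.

Nominal = Real × (Index/100) = 40741 × (102.3/100)
        = 40741 × 1.023 = 41678.0430

41678.0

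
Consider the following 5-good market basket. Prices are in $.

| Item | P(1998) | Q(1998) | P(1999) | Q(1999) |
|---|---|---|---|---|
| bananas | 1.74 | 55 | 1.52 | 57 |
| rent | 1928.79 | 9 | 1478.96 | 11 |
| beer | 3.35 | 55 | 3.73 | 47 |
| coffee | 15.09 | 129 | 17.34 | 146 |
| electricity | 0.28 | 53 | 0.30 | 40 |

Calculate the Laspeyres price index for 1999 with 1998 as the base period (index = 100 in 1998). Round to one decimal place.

Laspeyres price index uses base-period quantities as weights.
ΣP(1999)·Q(1998) = 1.52×55 + 1478.96×9 + 3.73×55 + 17.34×129 + 0.30×53 = 83.6 + 13310.64 + 205.15 + 2236.86 + 15.9 = 15852.15
ΣP(1998)·Q(1998) = 1.74×55 + 1928.79×9 + 3.35×55 + 15.09×129 + 0.28×53 = 95.7 + 17359.11 + 184.25 + 1946.61 + 14.84 = 19600.51
Index = 15852.15 / 19600.51 × 100 = 80.8762

80.9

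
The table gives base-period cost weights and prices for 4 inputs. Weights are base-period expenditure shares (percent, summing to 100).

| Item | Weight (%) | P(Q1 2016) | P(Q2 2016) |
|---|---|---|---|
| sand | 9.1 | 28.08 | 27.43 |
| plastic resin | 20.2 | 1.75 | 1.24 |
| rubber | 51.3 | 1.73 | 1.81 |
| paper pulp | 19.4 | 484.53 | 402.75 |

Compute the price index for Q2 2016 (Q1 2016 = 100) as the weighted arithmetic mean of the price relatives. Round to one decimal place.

sand: 9.1 × (27.43/28.08) = 9.1 × 0.976852 = 8.8894
plastic resin: 20.2 × (1.24/1.75) = 20.2 × 0.708571 = 14.3131
rubber: 51.3 × (1.81/1.73) = 51.3 × 1.046243 = 53.6723
paper pulp: 19.4 × (402.75/484.53) = 19.4 × 0.831218 = 16.1256
Index = Σ wᵢ·(p₁ᵢ/p₀ᵢ) = 8.8894 + 14.3131 + 53.6723 + 16.1256 = 93.0004

93.0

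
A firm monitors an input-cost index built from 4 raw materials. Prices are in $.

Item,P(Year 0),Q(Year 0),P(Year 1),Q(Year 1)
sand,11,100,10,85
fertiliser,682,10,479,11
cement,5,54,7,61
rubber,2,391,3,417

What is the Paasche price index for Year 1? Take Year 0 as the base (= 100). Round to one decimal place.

81.4

Paasche price index uses current-period quantities as weights.
ΣP(Year 1)·Q(Year 1) = 10×85 + 479×11 + 7×61 + 3×417 = 850 + 5269 + 427 + 1251 = 7797
ΣP(Year 0)·Q(Year 1) = 11×85 + 682×11 + 5×61 + 2×417 = 935 + 7502 + 305 + 834 = 9576
Index = 7797 / 9576 × 100 = 81.4223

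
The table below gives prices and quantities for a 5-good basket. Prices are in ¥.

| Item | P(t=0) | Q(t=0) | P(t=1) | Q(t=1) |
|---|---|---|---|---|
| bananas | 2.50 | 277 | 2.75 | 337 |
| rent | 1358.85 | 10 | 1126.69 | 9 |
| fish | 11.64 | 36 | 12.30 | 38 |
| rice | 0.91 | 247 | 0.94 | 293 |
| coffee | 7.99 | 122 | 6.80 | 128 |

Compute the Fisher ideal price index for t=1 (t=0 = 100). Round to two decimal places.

Laspeyres component (base-period weights):
ΣP(t=1)Q(t=0) = 2.75×277 + 1126.69×10 + 12.30×36 + 0.94×247 + 6.80×122 = 761.75 + 11266.9 + 442.8 + 232.18 + 829.6 = 13533.23
ΣP(t=0)Q(t=0) = 2.50×277 + 1358.85×10 + 11.64×36 + 0.91×247 + 7.99×122 = 692.5 + 13588.5 + 419.04 + 224.77 + 974.78 = 15899.59
L = 13533.23 / 15899.59 × 100 = 85.1168
Paasche component (current-period weights):
ΣP(t=1)Q(t=1) = 2.75×337 + 1126.69×9 + 12.30×38 + 0.94×293 + 6.80×128 = 926.75 + 10140.21 + 467.4 + 275.42 + 870.4 = 12680.18
ΣP(t=0)Q(t=1) = 2.50×337 + 1358.85×9 + 11.64×38 + 0.91×293 + 7.99×128 = 842.5 + 12229.65 + 442.32 + 266.63 + 1022.72 = 14803.82
P = 12680.18 / 14803.82 × 100 = 85.6548
Fisher = √(L × P) = √(85.1168 × 85.6548) = 85.3854

85.39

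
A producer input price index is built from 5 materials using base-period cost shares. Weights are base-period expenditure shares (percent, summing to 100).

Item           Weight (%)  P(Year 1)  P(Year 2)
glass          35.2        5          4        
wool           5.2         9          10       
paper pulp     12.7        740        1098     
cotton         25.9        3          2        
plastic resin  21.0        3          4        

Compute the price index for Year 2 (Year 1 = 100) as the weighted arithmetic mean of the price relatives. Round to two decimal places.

glass: 35.2 × (4/5) = 35.2 × 0.800000 = 28.1600
wool: 5.2 × (10/9) = 5.2 × 1.111111 = 5.7778
paper pulp: 12.7 × (1098/740) = 12.7 × 1.483784 = 18.8441
cotton: 25.9 × (2/3) = 25.9 × 0.666667 = 17.2667
plastic resin: 21.0 × (4/3) = 21.0 × 1.333333 = 28.0000
Index = Σ wᵢ·(p₁ᵢ/p₀ᵢ) = 28.1600 + 5.7778 + 18.8441 + 17.2667 + 28.0000 = 98.0485

98.05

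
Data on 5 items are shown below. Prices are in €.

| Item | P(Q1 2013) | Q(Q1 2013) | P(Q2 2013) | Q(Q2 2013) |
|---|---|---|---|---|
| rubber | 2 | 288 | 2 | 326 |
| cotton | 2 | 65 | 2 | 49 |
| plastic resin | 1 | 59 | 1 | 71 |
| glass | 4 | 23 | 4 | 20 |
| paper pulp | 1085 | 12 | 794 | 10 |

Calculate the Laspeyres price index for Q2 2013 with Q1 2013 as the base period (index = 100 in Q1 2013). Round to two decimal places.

Laspeyres price index uses base-period quantities as weights.
ΣP(Q2 2013)·Q(Q1 2013) = 2×288 + 2×65 + 1×59 + 4×23 + 794×12 = 576 + 130 + 59 + 92 + 9528 = 10385
ΣP(Q1 2013)·Q(Q1 2013) = 2×288 + 2×65 + 1×59 + 4×23 + 1085×12 = 576 + 130 + 59 + 92 + 13020 = 13877
Index = 10385 / 13877 × 100 = 74.8361

74.84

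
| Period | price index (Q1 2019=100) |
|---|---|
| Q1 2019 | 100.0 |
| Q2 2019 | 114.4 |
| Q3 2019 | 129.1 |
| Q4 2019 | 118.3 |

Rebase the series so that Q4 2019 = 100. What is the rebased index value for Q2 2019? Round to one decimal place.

Rebased(Q2 2019) = 114.4 / 118.3 × 100 = 96.7033

96.7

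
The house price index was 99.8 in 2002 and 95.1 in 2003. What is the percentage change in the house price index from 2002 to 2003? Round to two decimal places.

-4.71%

Change = (95.1 − 99.8) / 99.8 × 100
       = -4.7 / 99.8 × 100 = -4.7094%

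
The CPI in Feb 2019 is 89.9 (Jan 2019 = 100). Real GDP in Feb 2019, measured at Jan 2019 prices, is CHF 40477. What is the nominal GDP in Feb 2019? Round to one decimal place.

36388.8

Nominal = Real × (Index/100) = 40477 × (89.9/100)
        = 40477 × 0.899 = 36388.8230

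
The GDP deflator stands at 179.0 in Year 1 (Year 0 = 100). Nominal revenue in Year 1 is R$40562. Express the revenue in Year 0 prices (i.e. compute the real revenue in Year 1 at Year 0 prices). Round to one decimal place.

Real = Nominal ÷ (Index/100) = 40562 ÷ (179.0/100)
     = 40562 ÷ 1.790 = 22660.3352

22660.3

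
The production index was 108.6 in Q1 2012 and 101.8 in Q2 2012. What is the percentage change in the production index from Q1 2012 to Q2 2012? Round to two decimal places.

-6.26%

Change = (101.8 − 108.6) / 108.6 × 100
       = -6.8 / 108.6 × 100 = -6.2615%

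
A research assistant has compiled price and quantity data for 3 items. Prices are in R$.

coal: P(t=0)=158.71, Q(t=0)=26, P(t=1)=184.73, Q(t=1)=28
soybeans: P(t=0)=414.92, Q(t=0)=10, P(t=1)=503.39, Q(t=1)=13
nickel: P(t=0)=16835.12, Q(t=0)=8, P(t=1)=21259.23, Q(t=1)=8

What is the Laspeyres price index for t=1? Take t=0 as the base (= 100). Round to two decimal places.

125.85

Laspeyres price index uses base-period quantities as weights.
ΣP(t=1)·Q(t=0) = 184.73×26 + 503.39×10 + 21259.23×8 = 4802.98 + 5033.9 + 170073.84 = 179910.72
ΣP(t=0)·Q(t=0) = 158.71×26 + 414.92×10 + 16835.12×8 = 4126.46 + 4149.2 + 134680.96 = 142956.62
Index = 179910.72 / 142956.62 × 100 = 125.8499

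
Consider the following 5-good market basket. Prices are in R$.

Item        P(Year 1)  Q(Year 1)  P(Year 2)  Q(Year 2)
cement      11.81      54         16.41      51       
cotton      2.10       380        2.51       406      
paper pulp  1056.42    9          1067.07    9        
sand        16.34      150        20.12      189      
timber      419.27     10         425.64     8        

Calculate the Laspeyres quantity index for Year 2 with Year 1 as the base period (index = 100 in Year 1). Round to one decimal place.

Laspeyres quantity index uses base-period prices as weights.
ΣP(Year 1)·Q(Year 2) = 11.81×51 + 2.10×406 + 1056.42×9 + 16.34×189 + 419.27×8 = 602.31 + 852.6 + 9507.78 + 3088.26 + 3354.16 = 17405.11
ΣP(Year 1)·Q(Year 1) = 11.81×54 + 2.10×380 + 1056.42×9 + 16.34×150 + 419.27×10 = 637.74 + 798 + 9507.78 + 2451 + 4192.7 = 17587.22
Index = 17405.11 / 17587.22 × 100 = 98.9645

99.0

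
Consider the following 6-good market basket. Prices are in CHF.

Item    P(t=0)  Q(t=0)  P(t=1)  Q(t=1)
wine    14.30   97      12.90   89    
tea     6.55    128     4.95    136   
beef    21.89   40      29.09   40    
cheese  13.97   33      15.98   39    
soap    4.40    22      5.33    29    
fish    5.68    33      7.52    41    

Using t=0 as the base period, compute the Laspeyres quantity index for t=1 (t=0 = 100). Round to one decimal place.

Laspeyres quantity index uses base-period prices as weights.
ΣP(t=0)·Q(t=1) = 14.30×89 + 6.55×136 + 21.89×40 + 13.97×39 + 4.40×29 + 5.68×41 = 1272.7 + 890.8 + 875.6 + 544.83 + 127.6 + 232.88 = 3944.41
ΣP(t=0)·Q(t=0) = 14.30×97 + 6.55×128 + 21.89×40 + 13.97×33 + 4.40×22 + 5.68×33 = 1387.1 + 838.4 + 875.6 + 461.01 + 96.8 + 187.44 = 3846.35
Index = 3944.41 / 3846.35 × 100 = 102.5494

102.5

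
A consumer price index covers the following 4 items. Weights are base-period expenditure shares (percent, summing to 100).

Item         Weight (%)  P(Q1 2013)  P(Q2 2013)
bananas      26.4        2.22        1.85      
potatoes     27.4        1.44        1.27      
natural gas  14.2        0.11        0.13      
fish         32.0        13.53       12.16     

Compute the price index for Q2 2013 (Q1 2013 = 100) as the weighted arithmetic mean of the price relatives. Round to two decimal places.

bananas: 26.4 × (1.85/2.22) = 26.4 × 0.833333 = 22.0000
potatoes: 27.4 × (1.27/1.44) = 27.4 × 0.881944 = 24.1653
natural gas: 14.2 × (0.13/0.11) = 14.2 × 1.181818 = 16.7818
fish: 32.0 × (12.16/13.53) = 32.0 × 0.898744 = 28.7598
Index = Σ wᵢ·(p₁ᵢ/p₀ᵢ) = 22.0000 + 24.1653 + 16.7818 + 28.7598 = 91.7069

91.71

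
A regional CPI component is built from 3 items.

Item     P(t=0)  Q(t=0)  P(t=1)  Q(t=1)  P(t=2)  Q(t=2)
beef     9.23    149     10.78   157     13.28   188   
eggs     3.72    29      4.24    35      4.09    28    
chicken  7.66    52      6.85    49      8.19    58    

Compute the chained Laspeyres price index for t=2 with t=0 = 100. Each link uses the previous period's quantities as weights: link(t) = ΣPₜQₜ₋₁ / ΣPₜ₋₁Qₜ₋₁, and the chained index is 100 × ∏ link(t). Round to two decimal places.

Link t=0→t=1:
ΣP(t=1)Q(t=0) = 10.78×149 + 4.24×29 + 6.85×52 = 1606.22 + 122.96 + 356.2 = 2085.38
ΣP(t=0)Q(t=0) = 9.23×149 + 3.72×29 + 7.66×52 = 1375.27 + 107.88 + 398.32 = 1881.47
link = 2085.38/1881.47 = 1.108378
Link t=1→t=2:
ΣP(t=2)Q(t=1) = 13.28×157 + 4.09×35 + 8.19×49 = 2084.96 + 143.15 + 401.31 = 2629.42
ΣP(t=1)Q(t=1) = 10.78×157 + 4.24×35 + 6.85×49 = 1692.46 + 148.4 + 335.65 = 2176.51
link = 2629.42/2176.51 = 1.208090
Chained index = 100 × 1.108378 × 1.208090 = 133.9020

133.90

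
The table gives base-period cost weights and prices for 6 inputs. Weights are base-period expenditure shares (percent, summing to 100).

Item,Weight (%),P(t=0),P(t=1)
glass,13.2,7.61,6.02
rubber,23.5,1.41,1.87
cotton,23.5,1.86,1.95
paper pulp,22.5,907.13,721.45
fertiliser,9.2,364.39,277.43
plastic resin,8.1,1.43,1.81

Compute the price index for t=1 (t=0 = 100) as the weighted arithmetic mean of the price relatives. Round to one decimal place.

glass: 13.2 × (6.02/7.61) = 13.2 × 0.791064 = 10.4420
rubber: 23.5 × (1.87/1.41) = 23.5 × 1.326241 = 31.1667
cotton: 23.5 × (1.95/1.86) = 23.5 × 1.048387 = 24.6371
paper pulp: 22.5 × (721.45/907.13) = 22.5 × 0.795310 = 17.8945
fertiliser: 9.2 × (277.43/364.39) = 9.2 × 0.761355 = 7.0045
plastic resin: 8.1 × (1.81/1.43) = 8.1 × 1.265734 = 10.2524
Index = Σ wᵢ·(p₁ᵢ/p₀ᵢ) = 10.4420 + 31.1667 + 24.6371 + 17.8945 + 7.0045 + 10.2524 = 101.3972

101.4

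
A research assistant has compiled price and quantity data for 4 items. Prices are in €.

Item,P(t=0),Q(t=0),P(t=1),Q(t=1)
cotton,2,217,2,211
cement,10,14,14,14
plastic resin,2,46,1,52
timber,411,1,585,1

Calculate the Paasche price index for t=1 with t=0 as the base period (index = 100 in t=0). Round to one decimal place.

Paasche price index uses current-period quantities as weights.
ΣP(t=1)·Q(t=1) = 2×211 + 14×14 + 1×52 + 585×1 = 422 + 196 + 52 + 585 = 1255
ΣP(t=0)·Q(t=1) = 2×211 + 10×14 + 2×52 + 411×1 = 422 + 140 + 104 + 411 = 1077
Index = 1255 / 1077 × 100 = 116.5274

116.5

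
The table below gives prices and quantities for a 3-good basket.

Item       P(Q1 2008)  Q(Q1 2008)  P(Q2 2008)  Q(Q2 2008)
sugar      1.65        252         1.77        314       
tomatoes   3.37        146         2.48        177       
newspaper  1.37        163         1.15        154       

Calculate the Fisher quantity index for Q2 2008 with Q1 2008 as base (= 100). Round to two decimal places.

Laspeyres component (base-period weights):
ΣP(Q1 2008)Q(Q2 2008) = 1.65×314 + 3.37×177 + 1.37×154 = 518.1 + 596.49 + 210.98 = 1325.57
ΣP(Q1 2008)Q(Q1 2008) = 1.65×252 + 3.37×146 + 1.37×163 = 415.8 + 492.02 + 223.31 = 1131.13
L = 1325.57 / 1131.13 × 100 = 117.1899
Paasche component (current-period weights):
ΣP(Q2 2008)Q(Q2 2008) = 1.77×314 + 2.48×177 + 1.15×154 = 555.78 + 438.96 + 177.1 = 1171.84
ΣP(Q2 2008)Q(Q1 2008) = 1.77×252 + 2.48×146 + 1.15×163 = 446.04 + 362.08 + 187.45 = 995.57
P = 1171.84 / 995.57 × 100 = 117.7054
Fisher = √(L × P) = √(117.1899 × 117.7054) = 117.4474

117.45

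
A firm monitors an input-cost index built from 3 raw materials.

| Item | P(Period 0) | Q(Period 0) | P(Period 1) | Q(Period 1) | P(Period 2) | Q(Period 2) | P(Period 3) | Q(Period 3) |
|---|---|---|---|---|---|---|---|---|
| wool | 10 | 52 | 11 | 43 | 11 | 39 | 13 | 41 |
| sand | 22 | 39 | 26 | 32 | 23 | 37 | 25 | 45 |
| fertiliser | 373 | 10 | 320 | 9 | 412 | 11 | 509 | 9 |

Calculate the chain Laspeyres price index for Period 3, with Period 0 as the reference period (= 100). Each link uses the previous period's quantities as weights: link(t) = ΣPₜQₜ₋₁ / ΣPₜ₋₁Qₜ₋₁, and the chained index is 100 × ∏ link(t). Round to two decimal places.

Link Period 0→Period 1:
ΣP(Period 1)Q(Period 0) = 11×52 + 26×39 + 320×10 = 572 + 1014 + 3200 = 4786
ΣP(Period 0)Q(Period 0) = 10×52 + 22×39 + 373×10 = 520 + 858 + 3730 = 5108
link = 4786/5108 = 0.936962
Link Period 1→Period 2:
ΣP(Period 2)Q(Period 1) = 11×43 + 23×32 + 412×9 = 473 + 736 + 3708 = 4917
ΣP(Period 1)Q(Period 1) = 11×43 + 26×32 + 320×9 = 473 + 832 + 2880 = 4185
link = 4917/4185 = 1.174910
Link Period 2→Period 3:
ΣP(Period 3)Q(Period 2) = 13×39 + 25×37 + 509×11 = 507 + 925 + 5599 = 7031
ΣP(Period 2)Q(Period 2) = 11×39 + 23×37 + 412×11 = 429 + 851 + 4532 = 5812
link = 7031/5812 = 1.209738
Chained index = 100 × 0.936962 × 1.174910 × 1.209738 = 133.1736

133.17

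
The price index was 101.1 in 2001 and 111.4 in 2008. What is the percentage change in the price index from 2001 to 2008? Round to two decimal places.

10.19%

Change = (111.4 − 101.1) / 101.1 × 100
       = 10.3 / 101.1 × 100 = 10.1879%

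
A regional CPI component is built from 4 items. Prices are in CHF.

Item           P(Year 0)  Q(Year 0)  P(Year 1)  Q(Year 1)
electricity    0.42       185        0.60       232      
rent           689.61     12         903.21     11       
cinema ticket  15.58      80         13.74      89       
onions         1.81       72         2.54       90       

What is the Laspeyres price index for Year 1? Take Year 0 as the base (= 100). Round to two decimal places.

125.71

Laspeyres price index uses base-period quantities as weights.
ΣP(Year 1)·Q(Year 0) = 0.60×185 + 903.21×12 + 13.74×80 + 2.54×72 = 111 + 10838.52 + 1099.2 + 182.88 = 12231.6
ΣP(Year 0)·Q(Year 0) = 0.42×185 + 689.61×12 + 15.58×80 + 1.81×72 = 77.7 + 8275.32 + 1246.4 + 130.32 = 9729.74
Index = 12231.6 / 9729.74 × 100 = 125.7135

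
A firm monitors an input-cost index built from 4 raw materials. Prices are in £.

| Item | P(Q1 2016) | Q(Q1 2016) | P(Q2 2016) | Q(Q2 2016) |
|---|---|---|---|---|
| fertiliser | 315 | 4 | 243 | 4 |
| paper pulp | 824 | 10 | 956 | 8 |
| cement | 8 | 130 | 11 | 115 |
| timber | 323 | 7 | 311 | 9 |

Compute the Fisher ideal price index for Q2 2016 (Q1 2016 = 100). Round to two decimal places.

109.52

Laspeyres component (base-period weights):
ΣP(Q2 2016)Q(Q1 2016) = 243×4 + 956×10 + 11×130 + 311×7 = 972 + 9560 + 1430 + 2177 = 14139
ΣP(Q1 2016)Q(Q1 2016) = 315×4 + 824×10 + 8×130 + 323×7 = 1260 + 8240 + 1040 + 2261 = 12801
L = 14139 / 12801 × 100 = 110.4523
Paasche component (current-period weights):
ΣP(Q2 2016)Q(Q2 2016) = 243×4 + 956×8 + 11×115 + 311×9 = 972 + 7648 + 1265 + 2799 = 12684
ΣP(Q1 2016)Q(Q2 2016) = 315×4 + 824×8 + 8×115 + 323×9 = 1260 + 6592 + 920 + 2907 = 11679
P = 12684 / 11679 × 100 = 108.6052
Fisher = √(L × P) = √(110.4523 × 108.6052) = 109.5249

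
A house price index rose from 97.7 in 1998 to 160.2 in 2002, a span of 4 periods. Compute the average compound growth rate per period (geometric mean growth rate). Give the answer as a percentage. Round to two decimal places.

13.16%

Growth factor = (160.2/97.7)^(1/4) = (1.639713)^(1/4) = 1.131598
Growth rate = 1.131598 − 1 = 0.131598 = 13.1598%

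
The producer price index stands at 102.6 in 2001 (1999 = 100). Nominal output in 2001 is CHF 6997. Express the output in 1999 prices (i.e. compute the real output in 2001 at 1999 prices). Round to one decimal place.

6819.7

Real = Nominal ÷ (Index/100) = 6997 ÷ (102.6/100)
     = 6997 ÷ 1.026 = 6819.6881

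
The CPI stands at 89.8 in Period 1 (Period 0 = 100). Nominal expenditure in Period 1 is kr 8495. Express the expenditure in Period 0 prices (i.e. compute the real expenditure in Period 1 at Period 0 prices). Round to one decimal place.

Real = Nominal ÷ (Index/100) = 8495 ÷ (89.8/100)
     = 8495 ÷ 0.898 = 9459.9109

9459.9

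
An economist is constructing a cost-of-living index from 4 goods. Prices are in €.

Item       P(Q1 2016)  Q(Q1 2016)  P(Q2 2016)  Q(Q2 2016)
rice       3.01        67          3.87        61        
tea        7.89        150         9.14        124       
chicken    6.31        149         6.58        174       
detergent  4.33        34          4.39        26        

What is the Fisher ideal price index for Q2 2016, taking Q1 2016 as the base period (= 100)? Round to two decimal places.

Laspeyres component (base-period weights):
ΣP(Q2 2016)Q(Q1 2016) = 3.87×67 + 9.14×150 + 6.58×149 + 4.39×34 = 259.29 + 1371 + 980.42 + 149.26 = 2759.97
ΣP(Q1 2016)Q(Q1 2016) = 3.01×67 + 7.89×150 + 6.31×149 + 4.33×34 = 201.67 + 1183.5 + 940.19 + 147.22 = 2472.58
L = 2759.97 / 2472.58 × 100 = 111.6231
Paasche component (current-period weights):
ΣP(Q2 2016)Q(Q2 2016) = 3.87×61 + 9.14×124 + 6.58×174 + 4.39×26 = 236.07 + 1133.36 + 1144.92 + 114.14 = 2628.49
ΣP(Q1 2016)Q(Q2 2016) = 3.01×61 + 7.89×124 + 6.31×174 + 4.33×26 = 183.61 + 978.36 + 1097.94 + 112.58 = 2372.49
P = 2628.49 / 2372.49 × 100 = 110.7904
Fisher = √(L × P) = √(111.6231 × 110.7904) = 111.2059

111.21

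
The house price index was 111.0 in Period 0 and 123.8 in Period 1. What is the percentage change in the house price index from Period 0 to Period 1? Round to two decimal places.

11.53%

Change = (123.8 − 111.0) / 111.0 × 100
       = 12.8 / 111.0 × 100 = 11.5315%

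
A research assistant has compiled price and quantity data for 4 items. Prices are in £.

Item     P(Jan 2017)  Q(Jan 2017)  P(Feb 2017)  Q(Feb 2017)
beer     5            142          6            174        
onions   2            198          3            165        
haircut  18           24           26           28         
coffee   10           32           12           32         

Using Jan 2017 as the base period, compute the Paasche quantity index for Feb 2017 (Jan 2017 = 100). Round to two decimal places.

Paasche quantity index uses current-period prices as weights.
ΣP(Feb 2017)·Q(Feb 2017) = 6×174 + 3×165 + 26×28 + 12×32 = 1044 + 495 + 728 + 384 = 2651
ΣP(Feb 2017)·Q(Jan 2017) = 6×142 + 3×198 + 26×24 + 12×32 = 852 + 594 + 624 + 384 = 2454
Index = 2651 / 2454 × 100 = 108.0277

108.03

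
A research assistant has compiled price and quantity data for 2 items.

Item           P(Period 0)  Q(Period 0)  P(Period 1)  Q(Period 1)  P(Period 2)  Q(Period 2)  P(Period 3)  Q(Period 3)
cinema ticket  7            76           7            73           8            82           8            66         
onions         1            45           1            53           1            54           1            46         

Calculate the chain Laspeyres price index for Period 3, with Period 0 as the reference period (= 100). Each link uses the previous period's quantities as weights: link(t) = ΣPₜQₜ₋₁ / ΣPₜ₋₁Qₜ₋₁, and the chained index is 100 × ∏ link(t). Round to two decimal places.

112.94

Link Period 0→Period 1:
ΣP(Period 1)Q(Period 0) = 7×76 + 1×45 = 532 + 45 = 577
ΣP(Period 0)Q(Period 0) = 7×76 + 1×45 = 532 + 45 = 577
link = 577/577 = 1.000000
Link Period 1→Period 2:
ΣP(Period 2)Q(Period 1) = 8×73 + 1×53 = 584 + 53 = 637
ΣP(Period 1)Q(Period 1) = 7×73 + 1×53 = 511 + 53 = 564
link = 637/564 = 1.129433
Link Period 2→Period 3:
ΣP(Period 3)Q(Period 2) = 8×82 + 1×54 = 656 + 54 = 710
ΣP(Period 2)Q(Period 2) = 8×82 + 1×54 = 656 + 54 = 710
link = 710/710 = 1.000000
Chained index = 100 × 1.000000 × 1.129433 × 1.000000 = 112.9433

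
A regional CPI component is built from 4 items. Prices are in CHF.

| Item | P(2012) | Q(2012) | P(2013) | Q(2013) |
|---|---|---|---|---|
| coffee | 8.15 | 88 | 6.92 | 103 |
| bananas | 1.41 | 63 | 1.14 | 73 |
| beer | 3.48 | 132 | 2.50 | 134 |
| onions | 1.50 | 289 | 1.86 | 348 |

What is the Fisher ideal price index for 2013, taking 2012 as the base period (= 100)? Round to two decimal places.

Laspeyres component (base-period weights):
ΣP(2013)Q(2012) = 6.92×88 + 1.14×63 + 2.50×132 + 1.86×289 = 608.96 + 71.82 + 330 + 537.54 = 1548.32
ΣP(2012)Q(2012) = 8.15×88 + 1.41×63 + 3.48×132 + 1.50×289 = 717.2 + 88.83 + 459.36 + 433.5 = 1698.89
L = 1548.32 / 1698.89 × 100 = 91.1372
Paasche component (current-period weights):
ΣP(2013)Q(2013) = 6.92×103 + 1.14×73 + 2.50×134 + 1.86×348 = 712.76 + 83.22 + 335 + 647.28 = 1778.26
ΣP(2012)Q(2013) = 8.15×103 + 1.41×73 + 3.48×134 + 1.50×348 = 839.45 + 102.93 + 466.32 + 522 = 1930.7
P = 1778.26 / 1930.7 × 100 = 92.1044
Fisher = √(L × P) = √(91.1372 × 92.1044) = 91.6195

91.62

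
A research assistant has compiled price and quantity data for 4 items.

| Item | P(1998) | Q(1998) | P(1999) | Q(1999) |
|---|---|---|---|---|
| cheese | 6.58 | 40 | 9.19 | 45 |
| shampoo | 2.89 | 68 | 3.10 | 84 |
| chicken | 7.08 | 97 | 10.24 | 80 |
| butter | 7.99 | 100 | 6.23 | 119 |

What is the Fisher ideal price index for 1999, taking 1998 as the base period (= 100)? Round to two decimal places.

110.72

Laspeyres component (base-period weights):
ΣP(1999)Q(1998) = 9.19×40 + 3.10×68 + 10.24×97 + 6.23×100 = 367.6 + 210.8 + 993.28 + 623 = 2194.68
ΣP(1998)Q(1998) = 6.58×40 + 2.89×68 + 7.08×97 + 7.99×100 = 263.2 + 196.52 + 686.76 + 799 = 1945.48
L = 2194.68 / 1945.48 × 100 = 112.8092
Paasche component (current-period weights):
ΣP(1999)Q(1999) = 9.19×45 + 3.10×84 + 10.24×80 + 6.23×119 = 413.55 + 260.4 + 819.2 + 741.37 = 2234.52
ΣP(1998)Q(1999) = 6.58×45 + 2.89×84 + 7.08×80 + 7.99×119 = 296.1 + 242.76 + 566.4 + 950.81 = 2056.07
P = 2234.52 / 2056.07 × 100 = 108.6792
Fisher = √(L × P) = √(112.8092 × 108.6792) = 110.7249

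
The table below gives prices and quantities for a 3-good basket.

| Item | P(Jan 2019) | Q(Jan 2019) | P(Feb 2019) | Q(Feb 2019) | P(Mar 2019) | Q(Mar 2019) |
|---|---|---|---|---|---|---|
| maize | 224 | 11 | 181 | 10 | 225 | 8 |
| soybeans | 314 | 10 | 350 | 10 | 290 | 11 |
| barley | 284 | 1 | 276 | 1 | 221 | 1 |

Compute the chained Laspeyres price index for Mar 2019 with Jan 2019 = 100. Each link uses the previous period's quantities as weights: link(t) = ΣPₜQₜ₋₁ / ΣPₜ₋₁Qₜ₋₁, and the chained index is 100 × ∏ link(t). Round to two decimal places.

94.18

Link Jan 2019→Feb 2019:
ΣP(Feb 2019)Q(Jan 2019) = 181×11 + 350×10 + 276×1 = 1991 + 3500 + 276 = 5767
ΣP(Jan 2019)Q(Jan 2019) = 224×11 + 314×10 + 284×1 = 2464 + 3140 + 284 = 5888
link = 5767/5888 = 0.979450
Link Feb 2019→Mar 2019:
ΣP(Mar 2019)Q(Feb 2019) = 225×10 + 290×10 + 221×1 = 2250 + 2900 + 221 = 5371
ΣP(Feb 2019)Q(Feb 2019) = 181×10 + 350×10 + 276×1 = 1810 + 3500 + 276 = 5586
link = 5371/5586 = 0.961511
Chained index = 100 × 0.979450 × 0.961511 = 94.1752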